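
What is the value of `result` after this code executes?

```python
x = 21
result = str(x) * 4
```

x = 21; result = '21212121'

'21212121'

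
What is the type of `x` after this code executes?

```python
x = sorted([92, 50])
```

sorted() always returns list

list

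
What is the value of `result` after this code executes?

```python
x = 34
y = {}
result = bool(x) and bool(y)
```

x = 34; y = {}; result = False

False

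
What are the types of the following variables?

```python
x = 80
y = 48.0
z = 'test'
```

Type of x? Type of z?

x is assigned a bare integer (no decimal point), so it is an int; z is assigned a quoted string literal, so it is a str

int, str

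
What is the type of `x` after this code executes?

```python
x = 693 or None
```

'or' returns first truthy value

int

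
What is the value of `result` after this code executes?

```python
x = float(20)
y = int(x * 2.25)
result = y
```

x = 20.0; y = 45; result = 45

45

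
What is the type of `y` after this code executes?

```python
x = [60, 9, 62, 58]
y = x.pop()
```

list.pop() returns the popped element

int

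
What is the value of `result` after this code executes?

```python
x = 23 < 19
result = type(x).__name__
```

x is bool; result = 'bool'

'bool'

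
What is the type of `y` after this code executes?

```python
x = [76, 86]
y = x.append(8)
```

list.append() returns None (mutates in place)

NoneType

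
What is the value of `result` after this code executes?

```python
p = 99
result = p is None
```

p = 99; result = False

False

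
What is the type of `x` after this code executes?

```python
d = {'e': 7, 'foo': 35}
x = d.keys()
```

.keys() returns dict_keys view

dict_keys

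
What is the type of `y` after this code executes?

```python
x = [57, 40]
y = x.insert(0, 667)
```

list.insert() returns None

NoneType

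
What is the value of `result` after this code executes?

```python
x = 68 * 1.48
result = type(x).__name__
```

x is float; result = 'float'

'float'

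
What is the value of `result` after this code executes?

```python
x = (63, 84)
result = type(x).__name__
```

x is tuple; result = 'tuple'

'tuple'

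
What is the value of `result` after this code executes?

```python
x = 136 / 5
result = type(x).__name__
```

x is float; result = 'float'

'float'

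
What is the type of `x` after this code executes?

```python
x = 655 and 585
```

'and' with truthy values returns last operand (int)

int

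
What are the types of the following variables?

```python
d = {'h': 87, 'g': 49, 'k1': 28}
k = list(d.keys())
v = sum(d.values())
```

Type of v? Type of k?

sum of ints is int; list() converts to list

int, list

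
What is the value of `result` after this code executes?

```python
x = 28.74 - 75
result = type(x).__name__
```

x is float; result = 'float'

'float'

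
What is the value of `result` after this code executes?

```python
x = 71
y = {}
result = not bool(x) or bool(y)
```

x = 71; y = {}; result = False

False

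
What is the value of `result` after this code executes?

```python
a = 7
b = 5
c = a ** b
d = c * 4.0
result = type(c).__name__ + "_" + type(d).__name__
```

a is int; b is int; c is int; d is float; result = 'int_float'

'int_float'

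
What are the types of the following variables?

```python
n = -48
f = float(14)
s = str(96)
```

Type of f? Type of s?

f is assigned the result of calling float(), which returns a float; s is assigned the result of calling str(), which returns a str

float, str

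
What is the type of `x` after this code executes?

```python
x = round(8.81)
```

round() with no decimal places returns int

int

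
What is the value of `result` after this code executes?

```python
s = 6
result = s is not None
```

s = 6; result = True

True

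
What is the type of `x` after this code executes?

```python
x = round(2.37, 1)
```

round() with decimal places returns float

float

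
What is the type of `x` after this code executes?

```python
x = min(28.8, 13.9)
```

min() of floats returns float

float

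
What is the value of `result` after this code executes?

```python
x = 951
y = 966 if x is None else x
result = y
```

x = 951; y = 951; result = 951

951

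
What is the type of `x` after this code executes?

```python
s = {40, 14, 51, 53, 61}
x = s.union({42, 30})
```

set.union() returns a new set

set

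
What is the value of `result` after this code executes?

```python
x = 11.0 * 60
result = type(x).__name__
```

x is float; result = 'float'

'float'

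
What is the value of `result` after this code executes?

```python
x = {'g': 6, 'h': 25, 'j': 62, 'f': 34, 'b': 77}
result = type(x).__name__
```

x is dict; result = 'dict'

'dict'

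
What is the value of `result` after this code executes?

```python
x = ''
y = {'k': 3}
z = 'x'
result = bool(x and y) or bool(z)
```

x = ''; y = {'k': 3}; z = 'x'; result = True

True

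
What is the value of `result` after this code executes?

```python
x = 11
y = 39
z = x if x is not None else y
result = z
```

x = 11; y = 39; z = 11; result = 11

11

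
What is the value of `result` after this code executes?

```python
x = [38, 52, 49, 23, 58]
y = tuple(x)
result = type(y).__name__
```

x is list; y is tuple; result = 'tuple'

'tuple'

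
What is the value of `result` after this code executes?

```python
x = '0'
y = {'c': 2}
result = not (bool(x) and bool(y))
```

x = '0'; y = {'c': 2}; result = False

False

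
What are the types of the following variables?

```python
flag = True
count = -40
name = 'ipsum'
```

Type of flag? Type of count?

flag is assigned the constant True, which has type bool; count is assigned a bare integer (no decimal point), so it is an int

bool, int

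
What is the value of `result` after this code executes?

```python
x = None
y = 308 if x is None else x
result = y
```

x = None; y = 308; result = 308

308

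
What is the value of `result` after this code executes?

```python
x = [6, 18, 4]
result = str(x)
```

x = [6, 18, 4]; result = '[6, 18, 4]'

'[6, 18, 4]'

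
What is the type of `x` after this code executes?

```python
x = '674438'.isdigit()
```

str.isdigit() returns bool

bool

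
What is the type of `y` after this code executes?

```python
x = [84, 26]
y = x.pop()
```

list.pop() returns the popped element

int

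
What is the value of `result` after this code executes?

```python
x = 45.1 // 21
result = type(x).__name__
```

x is float; result = 'float'

'float'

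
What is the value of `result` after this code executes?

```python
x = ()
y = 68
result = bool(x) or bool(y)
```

x = (); y = 68; result = True

True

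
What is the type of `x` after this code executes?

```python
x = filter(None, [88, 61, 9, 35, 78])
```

filter() returns a filter object

filter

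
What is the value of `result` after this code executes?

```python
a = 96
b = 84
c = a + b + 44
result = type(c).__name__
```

a is int; b is int; c is int; result = 'int'

'int'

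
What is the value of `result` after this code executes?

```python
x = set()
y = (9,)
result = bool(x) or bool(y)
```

x = set(); y = (9,); result = True

True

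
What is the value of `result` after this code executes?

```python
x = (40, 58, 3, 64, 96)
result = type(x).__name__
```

x is tuple; result = 'tuple'

'tuple'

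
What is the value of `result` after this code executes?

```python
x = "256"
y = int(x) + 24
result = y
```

x = '256'; y = 280; result = 280

280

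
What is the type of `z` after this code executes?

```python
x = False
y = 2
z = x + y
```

bool + int = int (bool is subclass of int)

int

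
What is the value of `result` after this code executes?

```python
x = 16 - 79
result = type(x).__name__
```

x is int; result = 'int'

'int'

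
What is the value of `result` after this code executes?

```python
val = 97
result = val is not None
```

val = 97; result = True

True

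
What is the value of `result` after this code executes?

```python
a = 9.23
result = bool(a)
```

a = 9.23; result = True

True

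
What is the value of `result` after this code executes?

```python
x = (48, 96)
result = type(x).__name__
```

x is tuple; result = 'tuple'

'tuple'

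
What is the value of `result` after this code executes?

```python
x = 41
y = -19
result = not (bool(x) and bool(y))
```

x = 41; y = -19; result = False

False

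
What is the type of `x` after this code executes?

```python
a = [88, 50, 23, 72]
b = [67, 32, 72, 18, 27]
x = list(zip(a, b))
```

list(zip()) returns a list of tuples

list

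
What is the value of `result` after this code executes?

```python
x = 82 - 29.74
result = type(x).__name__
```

x is float; result = 'float'

'float'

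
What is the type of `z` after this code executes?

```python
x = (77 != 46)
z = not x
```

'not' returns bool

bool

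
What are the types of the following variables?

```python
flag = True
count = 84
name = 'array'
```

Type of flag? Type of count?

flag is assigned the constant True, which has type bool; count is assigned a bare integer (no decimal point), so it is an int

bool, int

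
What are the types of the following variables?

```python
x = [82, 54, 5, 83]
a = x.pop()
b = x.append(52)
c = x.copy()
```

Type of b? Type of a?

append() returns None; pop() returns element

NoneType, int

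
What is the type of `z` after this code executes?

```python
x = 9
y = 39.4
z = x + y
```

int + float = float

float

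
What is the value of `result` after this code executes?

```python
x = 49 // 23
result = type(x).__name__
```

x is int; result = 'int'

'int'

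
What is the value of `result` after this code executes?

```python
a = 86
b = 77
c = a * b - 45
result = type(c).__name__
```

a is int; b is int; c is int; result = 'int'

'int'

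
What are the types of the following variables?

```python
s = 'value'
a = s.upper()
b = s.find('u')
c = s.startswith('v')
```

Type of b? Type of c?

find() returns int; startswith() returns bool

int, bool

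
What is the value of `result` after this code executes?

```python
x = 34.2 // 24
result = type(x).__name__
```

x is float; result = 'float'

'float'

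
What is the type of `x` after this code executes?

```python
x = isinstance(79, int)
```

isinstance() returns bool

bool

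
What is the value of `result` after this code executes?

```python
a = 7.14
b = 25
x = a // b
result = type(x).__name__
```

a is float; b is int; x is float; result = 'float'

'float'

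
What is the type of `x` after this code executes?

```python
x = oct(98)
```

oct() returns str representation

str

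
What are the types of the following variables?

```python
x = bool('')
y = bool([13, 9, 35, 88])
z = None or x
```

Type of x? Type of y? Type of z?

bool() returns bool; bool() returns bool; None or bool returns the bool

bool, bool, bool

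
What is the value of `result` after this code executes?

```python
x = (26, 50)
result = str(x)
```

x = (26, 50); result = '(26, 50)'

'(26, 50)'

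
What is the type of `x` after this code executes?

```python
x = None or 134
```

'or' with None returns the other truthy value

int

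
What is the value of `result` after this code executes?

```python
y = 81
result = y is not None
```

y = 81; result = True

True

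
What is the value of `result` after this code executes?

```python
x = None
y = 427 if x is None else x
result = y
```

x = None; y = 427; result = 427

427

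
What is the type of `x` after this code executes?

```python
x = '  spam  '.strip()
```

str.strip() returns str

str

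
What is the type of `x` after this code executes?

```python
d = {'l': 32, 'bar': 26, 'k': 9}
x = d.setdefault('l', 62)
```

dict.setdefault() returns the (existing or default) value

int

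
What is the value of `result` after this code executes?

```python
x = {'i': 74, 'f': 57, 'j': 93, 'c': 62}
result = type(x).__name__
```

x is dict; result = 'dict'

'dict'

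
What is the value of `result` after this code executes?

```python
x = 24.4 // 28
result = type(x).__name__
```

x is float; result = 'float'

'float'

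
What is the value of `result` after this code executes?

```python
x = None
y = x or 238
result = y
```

x = None; y = 238; result = 238

238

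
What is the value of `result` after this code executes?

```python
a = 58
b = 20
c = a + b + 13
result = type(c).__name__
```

a is int; b is int; c is int; result = 'int'

'int'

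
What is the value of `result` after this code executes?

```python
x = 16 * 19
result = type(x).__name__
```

x is int; result = 'int'

'int'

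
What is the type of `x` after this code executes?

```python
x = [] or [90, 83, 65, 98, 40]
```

'or' returns first truthy value (list)

list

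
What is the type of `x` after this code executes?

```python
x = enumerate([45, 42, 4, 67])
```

enumerate() returns an enumerate object

enumerate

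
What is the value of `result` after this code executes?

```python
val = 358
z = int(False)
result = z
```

val = 358; z = 0; result = 0

0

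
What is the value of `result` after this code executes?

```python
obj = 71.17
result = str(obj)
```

obj = 71.17; result = '71.17'

'71.17'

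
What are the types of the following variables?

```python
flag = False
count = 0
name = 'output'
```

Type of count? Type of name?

count is assigned a bare integer (no decimal point), so it is an int; name is assigned a quoted string literal, so it is a str

int, str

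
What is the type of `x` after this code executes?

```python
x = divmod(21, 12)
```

divmod() returns tuple of (quotient, remainder)

tuple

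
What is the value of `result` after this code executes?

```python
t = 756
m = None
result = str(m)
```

t = 756; m = None; result = 'None'

'None'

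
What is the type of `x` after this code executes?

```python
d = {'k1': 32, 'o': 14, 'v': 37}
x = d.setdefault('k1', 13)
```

dict.setdefault() returns the (existing or default) value

int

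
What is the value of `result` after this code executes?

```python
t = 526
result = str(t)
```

t = 526; result = '526'

'526'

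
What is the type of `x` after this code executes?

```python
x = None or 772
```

'or' with None returns the other truthy value

int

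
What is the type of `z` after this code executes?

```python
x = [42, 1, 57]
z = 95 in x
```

'in' operator returns bool

bool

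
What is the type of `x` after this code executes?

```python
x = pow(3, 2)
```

pow(int, int) returns int

int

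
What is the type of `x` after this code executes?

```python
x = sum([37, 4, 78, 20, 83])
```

sum() of ints returns int

int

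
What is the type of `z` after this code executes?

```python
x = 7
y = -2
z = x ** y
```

int ** negative = float

float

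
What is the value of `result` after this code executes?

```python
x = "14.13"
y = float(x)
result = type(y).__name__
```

x is str; y is float; result = 'float'

'float'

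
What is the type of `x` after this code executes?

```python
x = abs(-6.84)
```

abs() of float returns float

float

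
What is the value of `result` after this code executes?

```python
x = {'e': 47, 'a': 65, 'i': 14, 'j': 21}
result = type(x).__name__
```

x is dict; result = 'dict'

'dict'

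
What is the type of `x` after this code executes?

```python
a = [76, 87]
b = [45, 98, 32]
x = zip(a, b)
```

zip() returns a zip object

zip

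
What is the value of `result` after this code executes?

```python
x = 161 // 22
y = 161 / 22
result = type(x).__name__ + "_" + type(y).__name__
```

x is int; y is float; result = 'int_float'

'int_float'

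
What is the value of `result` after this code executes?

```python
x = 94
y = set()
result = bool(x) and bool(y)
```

x = 94; y = set(); result = False

False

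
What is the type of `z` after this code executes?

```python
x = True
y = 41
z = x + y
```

bool + int = int (bool is subclass of int)

int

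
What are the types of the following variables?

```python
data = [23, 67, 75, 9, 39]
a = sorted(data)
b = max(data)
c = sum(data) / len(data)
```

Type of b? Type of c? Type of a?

max of ints returns int; int / int = float; sorted() returns list

int, float, list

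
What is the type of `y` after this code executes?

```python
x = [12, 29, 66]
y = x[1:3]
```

Slicing a list returns a list

list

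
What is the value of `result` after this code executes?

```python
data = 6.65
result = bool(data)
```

data = 6.65; result = True

True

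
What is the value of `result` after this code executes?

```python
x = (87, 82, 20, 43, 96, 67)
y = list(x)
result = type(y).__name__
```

x is tuple; y is list; result = 'list'

'list'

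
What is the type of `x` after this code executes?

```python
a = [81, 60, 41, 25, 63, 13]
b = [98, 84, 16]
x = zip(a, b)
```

zip() returns a zip object

zip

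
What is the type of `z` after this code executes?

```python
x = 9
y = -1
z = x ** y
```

int ** negative = float

float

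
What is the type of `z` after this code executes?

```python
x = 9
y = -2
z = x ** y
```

int ** negative = float

float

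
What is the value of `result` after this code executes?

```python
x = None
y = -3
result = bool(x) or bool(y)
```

x = None; y = -3; result = True

True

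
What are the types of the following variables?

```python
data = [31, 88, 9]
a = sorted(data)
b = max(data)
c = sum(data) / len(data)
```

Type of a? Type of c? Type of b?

sorted() returns list; int / int = float; max of ints returns int

list, float, int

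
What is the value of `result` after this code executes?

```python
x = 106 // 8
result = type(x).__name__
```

x is int; result = 'int'

'int'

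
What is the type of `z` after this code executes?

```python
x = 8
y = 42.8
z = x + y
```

int + float = float

float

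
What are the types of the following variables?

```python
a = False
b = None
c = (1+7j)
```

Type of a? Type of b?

a is assigned the constant False, which has type bool; b is assigned None, whose type is NoneType

bool, NoneType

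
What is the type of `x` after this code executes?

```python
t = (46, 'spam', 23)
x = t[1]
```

Index 1 of tuple is a str literal

str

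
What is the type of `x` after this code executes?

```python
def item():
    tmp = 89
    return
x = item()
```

Bare return returns None

NoneType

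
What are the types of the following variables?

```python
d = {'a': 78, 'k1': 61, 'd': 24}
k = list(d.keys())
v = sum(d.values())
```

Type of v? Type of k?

sum of ints is int; list() converts to list

int, list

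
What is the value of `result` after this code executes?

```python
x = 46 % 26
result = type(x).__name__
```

x is int; result = 'int'

'int'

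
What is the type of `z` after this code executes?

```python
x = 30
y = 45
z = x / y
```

int / int = float

float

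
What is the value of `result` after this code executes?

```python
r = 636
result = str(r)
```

r = 636; result = '636'

'636'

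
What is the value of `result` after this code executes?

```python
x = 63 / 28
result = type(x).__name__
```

x is float; result = 'float'

'float'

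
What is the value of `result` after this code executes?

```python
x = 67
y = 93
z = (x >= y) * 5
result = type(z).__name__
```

x is int; y is int; z is int; result = 'int'

'int'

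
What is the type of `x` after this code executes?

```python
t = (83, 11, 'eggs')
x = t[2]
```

Index 2 of tuple is a str literal

str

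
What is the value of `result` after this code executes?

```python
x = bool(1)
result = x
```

x = True; result = True

True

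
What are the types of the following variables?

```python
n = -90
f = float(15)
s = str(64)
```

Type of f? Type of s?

f is assigned the result of calling float(), which returns a float; s is assigned the result of calling str(), which returns a str

float, str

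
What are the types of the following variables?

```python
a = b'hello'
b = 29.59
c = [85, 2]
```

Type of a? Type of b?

a is assigned a bytes literal (b'...' prefix); b is assigned a number with a decimal point, so it is a float

bytes, float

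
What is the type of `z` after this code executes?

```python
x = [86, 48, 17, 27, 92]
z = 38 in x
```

'in' operator returns bool

bool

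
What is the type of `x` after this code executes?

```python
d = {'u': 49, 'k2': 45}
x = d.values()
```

.values() returns dict_values view

dict_values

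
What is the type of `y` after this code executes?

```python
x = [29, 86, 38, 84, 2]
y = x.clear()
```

list.clear() returns None

NoneType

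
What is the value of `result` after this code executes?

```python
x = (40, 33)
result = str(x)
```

x = (40, 33); result = '(40, 33)'

'(40, 33)'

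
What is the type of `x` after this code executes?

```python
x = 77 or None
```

'or' returns first truthy value

int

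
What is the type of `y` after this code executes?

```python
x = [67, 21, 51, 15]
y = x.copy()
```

list.copy() returns list

list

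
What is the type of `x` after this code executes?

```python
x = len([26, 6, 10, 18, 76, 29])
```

len() always returns int

int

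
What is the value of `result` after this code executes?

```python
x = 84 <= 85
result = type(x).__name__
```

x is bool; result = 'bool'

'bool'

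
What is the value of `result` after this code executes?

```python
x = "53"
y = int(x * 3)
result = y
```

x = '53'; y = 535353; result = 535353

535353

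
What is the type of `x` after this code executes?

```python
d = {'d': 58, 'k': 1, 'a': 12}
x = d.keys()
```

.keys() returns dict_keys view

dict_keys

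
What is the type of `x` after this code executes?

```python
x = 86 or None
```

'or' returns first truthy value

int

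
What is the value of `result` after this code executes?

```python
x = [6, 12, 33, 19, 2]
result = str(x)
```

x = [6, 12, 33, 19, 2]; result = '[6, 12, 33, 19, 2]'

'[6, 12, 33, 19, 2]'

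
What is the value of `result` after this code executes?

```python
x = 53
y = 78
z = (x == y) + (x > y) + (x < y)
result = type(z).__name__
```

x is int; y is int; z is int; result = 'int'

'int'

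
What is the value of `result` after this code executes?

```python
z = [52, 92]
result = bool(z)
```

z = [52, 92]; result = True

True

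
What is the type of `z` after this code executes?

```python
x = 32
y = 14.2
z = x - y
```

int - float = float

float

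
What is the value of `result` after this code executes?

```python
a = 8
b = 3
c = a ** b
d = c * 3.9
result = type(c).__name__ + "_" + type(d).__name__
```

a is int; b is int; c is int; d is float; result = 'int_float'

'int_float'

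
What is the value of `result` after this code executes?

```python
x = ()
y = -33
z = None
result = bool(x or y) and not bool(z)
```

x = (); y = -33; z = None; result = True

True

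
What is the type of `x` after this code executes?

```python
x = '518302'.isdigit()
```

str.isdigit() returns bool

bool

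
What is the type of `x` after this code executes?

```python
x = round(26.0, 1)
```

round() with decimal places returns float

float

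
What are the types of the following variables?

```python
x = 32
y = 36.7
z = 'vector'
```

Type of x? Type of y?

x is assigned a bare integer (no decimal point), so it is an int; y is assigned a number with a decimal point, so it is a float

int, float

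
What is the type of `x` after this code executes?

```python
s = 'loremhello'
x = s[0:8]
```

Slicing a str returns str

str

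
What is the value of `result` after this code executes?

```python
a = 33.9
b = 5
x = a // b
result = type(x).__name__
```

a is float; b is int; x is float; result = 'float'

'float'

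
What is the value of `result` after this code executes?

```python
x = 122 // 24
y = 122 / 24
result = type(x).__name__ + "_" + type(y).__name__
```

x is int; y is float; result = 'int_float'

'int_float'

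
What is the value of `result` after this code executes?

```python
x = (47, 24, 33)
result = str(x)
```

x = (47, 24, 33); result = '(47, 24, 33)'

'(47, 24, 33)'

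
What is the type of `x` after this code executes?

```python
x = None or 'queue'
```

'or' with None returns the other truthy value (str)

str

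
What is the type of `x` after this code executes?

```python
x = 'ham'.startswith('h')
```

str.startswith() returns bool

bool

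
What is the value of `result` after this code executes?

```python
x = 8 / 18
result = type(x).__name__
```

x is float; result = 'float'

'float'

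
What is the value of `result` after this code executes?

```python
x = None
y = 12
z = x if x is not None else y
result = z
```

x = None; y = 12; z = 12; result = 12

12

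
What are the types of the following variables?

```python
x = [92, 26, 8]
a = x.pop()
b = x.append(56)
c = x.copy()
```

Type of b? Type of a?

append() returns None; pop() returns element

NoneType, int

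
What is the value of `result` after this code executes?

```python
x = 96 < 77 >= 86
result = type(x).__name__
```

x is bool; result = 'bool'

'bool'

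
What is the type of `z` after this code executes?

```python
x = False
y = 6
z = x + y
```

bool + int = int (bool is subclass of int)

int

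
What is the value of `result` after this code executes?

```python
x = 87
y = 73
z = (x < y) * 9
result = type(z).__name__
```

x is int; y is int; z is int; result = 'int'

'int'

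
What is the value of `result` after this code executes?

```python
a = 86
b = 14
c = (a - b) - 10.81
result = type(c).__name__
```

a is int; b is int; c is float; result = 'float'

'float'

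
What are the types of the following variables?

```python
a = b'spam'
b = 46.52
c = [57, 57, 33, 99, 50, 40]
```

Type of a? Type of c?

a is assigned a bytes literal (b'...' prefix); c is assigned a list literal (square brackets)

bytes, list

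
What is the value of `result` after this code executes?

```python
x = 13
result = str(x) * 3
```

x = 13; result = '131313'

'131313'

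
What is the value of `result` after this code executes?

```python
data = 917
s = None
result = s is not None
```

data = 917; s = None; result = False

False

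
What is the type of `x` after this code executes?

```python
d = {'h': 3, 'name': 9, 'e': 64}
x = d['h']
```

Accessing dict[str, int] with str key returns int

int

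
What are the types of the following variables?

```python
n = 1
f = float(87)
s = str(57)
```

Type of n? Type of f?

n is assigned a bare integer (no decimal point), so it is an int; f is assigned the result of calling float(), which returns a float

int, float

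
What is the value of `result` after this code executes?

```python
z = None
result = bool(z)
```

z = None; result = False

False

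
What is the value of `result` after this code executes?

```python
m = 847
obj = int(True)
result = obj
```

m = 847; obj = 1; result = 1

1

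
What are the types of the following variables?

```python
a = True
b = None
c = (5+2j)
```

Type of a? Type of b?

a is assigned the constant True, which has type bool; b is assigned None, whose type is NoneType

bool, NoneType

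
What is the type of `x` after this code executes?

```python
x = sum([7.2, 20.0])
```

sum() of floats returns float

float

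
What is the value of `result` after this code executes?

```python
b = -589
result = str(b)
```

b = -589; result = '-589'

'-589'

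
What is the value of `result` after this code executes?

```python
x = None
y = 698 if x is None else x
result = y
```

x = None; y = 698; result = 698

698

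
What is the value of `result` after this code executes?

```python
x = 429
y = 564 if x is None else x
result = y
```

x = 429; y = 429; result = 429

429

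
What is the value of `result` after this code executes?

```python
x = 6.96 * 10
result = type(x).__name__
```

x is float; result = 'float'

'float'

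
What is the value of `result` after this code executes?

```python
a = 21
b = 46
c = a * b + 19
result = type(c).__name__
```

a is int; b is int; c is int; result = 'int'

'int'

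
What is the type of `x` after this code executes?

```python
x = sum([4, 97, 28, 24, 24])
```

sum() of ints returns int

int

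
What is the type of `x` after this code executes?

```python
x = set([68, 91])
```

set() constructor returns set

set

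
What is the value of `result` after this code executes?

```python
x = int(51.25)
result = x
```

x = 51; result = 51

51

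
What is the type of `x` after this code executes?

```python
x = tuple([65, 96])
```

tuple() constructor returns tuple

tuple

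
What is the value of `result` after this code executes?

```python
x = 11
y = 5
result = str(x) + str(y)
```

x = 11; y = 5; result = '115'

'115'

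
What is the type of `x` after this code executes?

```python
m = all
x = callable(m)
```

callable() returns bool

bool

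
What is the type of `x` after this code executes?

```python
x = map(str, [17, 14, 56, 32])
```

map() returns a map object

map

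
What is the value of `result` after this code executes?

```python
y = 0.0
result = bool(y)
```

y = 0.0; result = False

False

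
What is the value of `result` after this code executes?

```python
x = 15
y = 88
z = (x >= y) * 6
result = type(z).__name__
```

x is int; y is int; z is int; result = 'int'

'int'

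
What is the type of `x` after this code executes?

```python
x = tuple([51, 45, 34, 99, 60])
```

tuple() constructor returns tuple

tuple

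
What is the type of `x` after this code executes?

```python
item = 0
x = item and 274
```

'and' returns first falsy value (0 is int)

int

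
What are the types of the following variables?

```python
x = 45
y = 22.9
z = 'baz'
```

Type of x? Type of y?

x is assigned a bare integer (no decimal point), so it is an int; y is assigned a number with a decimal point, so it is a float

int, float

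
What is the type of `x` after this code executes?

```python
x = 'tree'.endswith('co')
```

str.endswith() returns bool

bool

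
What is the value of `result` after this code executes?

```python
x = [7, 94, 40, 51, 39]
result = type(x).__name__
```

x is list; result = 'list'

'list'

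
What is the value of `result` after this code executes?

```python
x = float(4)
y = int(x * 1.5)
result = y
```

x = 4.0; y = 6; result = 6

6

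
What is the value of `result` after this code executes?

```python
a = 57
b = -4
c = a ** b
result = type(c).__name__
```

a is int; b is int; c is float; result = 'float'

'float'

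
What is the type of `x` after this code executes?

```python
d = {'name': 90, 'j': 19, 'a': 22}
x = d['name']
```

Accessing dict[str, int] with str key returns int

int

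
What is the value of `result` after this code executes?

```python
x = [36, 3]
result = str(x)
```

x = [36, 3]; result = '[36, 3]'

'[36, 3]'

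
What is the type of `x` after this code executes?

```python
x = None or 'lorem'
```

'or' with None returns the other truthy value (str)

str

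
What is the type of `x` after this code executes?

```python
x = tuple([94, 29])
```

tuple() constructor returns tuple

tuple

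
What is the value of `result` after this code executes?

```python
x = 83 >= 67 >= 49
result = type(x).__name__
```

x is bool; result = 'bool'

'bool'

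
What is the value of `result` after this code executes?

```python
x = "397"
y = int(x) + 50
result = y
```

x = '397'; y = 447; result = 447

447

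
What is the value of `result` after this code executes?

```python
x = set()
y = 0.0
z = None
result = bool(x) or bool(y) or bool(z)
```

x = set(); y = 0.0; z = None; result = False

False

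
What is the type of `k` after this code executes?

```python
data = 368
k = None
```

None has type NoneType

NoneType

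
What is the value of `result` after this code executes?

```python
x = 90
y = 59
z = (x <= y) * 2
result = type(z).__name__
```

x is int; y is int; z is int; result = 'int'

'int'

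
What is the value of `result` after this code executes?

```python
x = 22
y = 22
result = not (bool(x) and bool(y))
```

x = 22; y = 22; result = False

False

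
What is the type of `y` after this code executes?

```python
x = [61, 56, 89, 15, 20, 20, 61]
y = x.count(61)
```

list.count() returns int

int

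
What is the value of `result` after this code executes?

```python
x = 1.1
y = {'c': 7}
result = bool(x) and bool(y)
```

x = 1.1; y = {'c': 7}; result = True

True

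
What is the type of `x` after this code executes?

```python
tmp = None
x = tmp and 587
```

'and' returns first falsy value (None)

NoneType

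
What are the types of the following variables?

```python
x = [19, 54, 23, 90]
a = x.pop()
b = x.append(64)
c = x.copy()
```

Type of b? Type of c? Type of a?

append() returns None; copy() returns list; pop() returns element

NoneType, list, int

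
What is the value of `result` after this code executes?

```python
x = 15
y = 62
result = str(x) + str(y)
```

x = 15; y = 62; result = '1562'

'1562'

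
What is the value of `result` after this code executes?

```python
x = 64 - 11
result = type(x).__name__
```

x is int; result = 'int'

'int'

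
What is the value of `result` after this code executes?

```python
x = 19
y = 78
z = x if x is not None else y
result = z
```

x = 19; y = 78; z = 19; result = 19

19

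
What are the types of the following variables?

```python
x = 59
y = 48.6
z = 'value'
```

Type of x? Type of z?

x is assigned a bare integer (no decimal point), so it is an int; z is assigned a quoted string literal, so it is a str

int, str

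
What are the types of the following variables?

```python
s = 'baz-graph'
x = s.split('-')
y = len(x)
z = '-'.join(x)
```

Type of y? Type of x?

len() returns int; str.split() returns list

int, list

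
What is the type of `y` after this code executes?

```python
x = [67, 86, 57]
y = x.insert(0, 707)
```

list.insert() returns None

NoneType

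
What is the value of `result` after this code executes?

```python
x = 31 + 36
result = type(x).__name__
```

x is int; result = 'int'

'int'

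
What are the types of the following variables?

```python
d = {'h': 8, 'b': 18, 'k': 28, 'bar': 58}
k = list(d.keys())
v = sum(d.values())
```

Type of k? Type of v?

list() converts to list; sum of ints is int

list, int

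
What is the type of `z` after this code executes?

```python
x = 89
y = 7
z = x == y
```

Equality comparison returns bool

bool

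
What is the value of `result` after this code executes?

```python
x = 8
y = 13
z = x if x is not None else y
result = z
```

x = 8; y = 13; z = 8; result = 8

8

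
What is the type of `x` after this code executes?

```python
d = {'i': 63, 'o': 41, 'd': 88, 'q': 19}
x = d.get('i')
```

dict.get() returns value type when found

int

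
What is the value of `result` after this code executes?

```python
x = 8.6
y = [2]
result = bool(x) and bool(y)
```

x = 8.6; y = [2]; result = True

True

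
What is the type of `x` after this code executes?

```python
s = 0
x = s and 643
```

'and' returns first falsy value (0 is int)

int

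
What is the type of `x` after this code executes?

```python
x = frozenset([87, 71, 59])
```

frozenset() returns frozenset

frozenset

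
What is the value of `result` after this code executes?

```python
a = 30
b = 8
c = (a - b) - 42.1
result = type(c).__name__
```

a is int; b is int; c is float; result = 'float'

'float'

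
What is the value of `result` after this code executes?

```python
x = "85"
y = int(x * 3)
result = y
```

x = '85'; y = 858585; result = 858585

858585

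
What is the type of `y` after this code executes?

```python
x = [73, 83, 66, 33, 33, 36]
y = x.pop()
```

list.pop() returns the popped element

int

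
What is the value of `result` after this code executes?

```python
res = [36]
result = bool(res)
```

res = [36]; result = True

True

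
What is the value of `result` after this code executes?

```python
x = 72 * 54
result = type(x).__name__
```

x is int; result = 'int'

'int'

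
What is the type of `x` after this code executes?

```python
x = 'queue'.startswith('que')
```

str.startswith() returns bool

bool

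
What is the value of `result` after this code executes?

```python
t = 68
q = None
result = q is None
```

t = 68; q = None; result = True

True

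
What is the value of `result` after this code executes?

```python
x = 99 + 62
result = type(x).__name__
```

x is int; result = 'int'

'int'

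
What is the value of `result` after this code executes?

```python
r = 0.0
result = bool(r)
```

r = 0.0; result = False

False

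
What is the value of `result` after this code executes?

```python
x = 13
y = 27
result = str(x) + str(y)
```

x = 13; y = 27; result = '1327'

'1327'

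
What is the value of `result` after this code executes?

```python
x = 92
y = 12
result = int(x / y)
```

x = 92; y = 12; result = 7

7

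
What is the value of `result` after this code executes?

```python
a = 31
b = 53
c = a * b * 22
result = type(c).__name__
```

a is int; b is int; c is int; result = 'int'

'int'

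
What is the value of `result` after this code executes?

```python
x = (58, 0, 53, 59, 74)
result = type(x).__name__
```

x is tuple; result = 'tuple'

'tuple'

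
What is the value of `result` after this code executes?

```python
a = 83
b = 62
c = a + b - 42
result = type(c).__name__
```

a is int; b is int; c is int; result = 'int'

'int'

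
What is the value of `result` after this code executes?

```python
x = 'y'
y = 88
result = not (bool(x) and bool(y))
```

x = 'y'; y = 88; result = False

False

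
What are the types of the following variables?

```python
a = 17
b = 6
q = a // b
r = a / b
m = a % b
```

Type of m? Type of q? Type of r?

% of ints returns int; // returns int; / returns float

int, int, float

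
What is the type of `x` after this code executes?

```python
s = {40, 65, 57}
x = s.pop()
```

Popping from set[int] returns int

int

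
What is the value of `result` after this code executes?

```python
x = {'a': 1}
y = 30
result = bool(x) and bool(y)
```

x = {'a': 1}; y = 30; result = True

True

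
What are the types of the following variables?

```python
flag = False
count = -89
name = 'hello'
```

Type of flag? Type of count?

flag is assigned the constant False, which has type bool; count is assigned a bare integer (no decimal point), so it is an int

bool, int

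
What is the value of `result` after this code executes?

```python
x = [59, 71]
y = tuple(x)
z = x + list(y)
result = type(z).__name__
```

x is list; y is tuple; z is list; result = 'list'

'list'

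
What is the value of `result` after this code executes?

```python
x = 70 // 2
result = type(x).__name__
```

x is int; result = 'int'

'int'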